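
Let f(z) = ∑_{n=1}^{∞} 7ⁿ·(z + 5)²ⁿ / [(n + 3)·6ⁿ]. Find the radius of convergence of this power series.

R = √42/7

Apply the ratio test: |a_{n+1}| / |a_n| = [(n + 3)/((n+1) + 3)] · 7/6, which tends to 7/6 as n → ∞.
Writing y = (z + 5)², the series in y has radius 6/7, so |z + 5| < √(6/7) and R = √42/7.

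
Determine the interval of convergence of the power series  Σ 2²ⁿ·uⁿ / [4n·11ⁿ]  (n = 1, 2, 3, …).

[-11/4, 11/4)

Apply the ratio test: |a_{n+1}| / |a_n| = [4n/4(n+1)] · 4/11, which tends to 4/11 as n → ∞.
Convergence for |u| · 4/11 < 1, i.e. |u| < 11/4. So R = 11/4.
Endpoint u = 11/4: the terms behave like c/n; limit comparison with the harmonic series gives divergence.
At u = -11/4: the terms alternate in sign and decrease monotonically to 0 in absolute value (size ~ c/n), so the alternating series test gives convergence.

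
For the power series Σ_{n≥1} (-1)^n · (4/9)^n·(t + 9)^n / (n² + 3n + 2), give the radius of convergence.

R = 9/4

Apply the ratio test: |a_{n+1}| / |a_n| = [(n² + 3n + 2)/((n+1)² + 3(n+1) + 2)] · 4/9, which tends to 4/9 as n → ∞.
The series converges when 4/9 · |t + 9| < 1, giving R = 9/4.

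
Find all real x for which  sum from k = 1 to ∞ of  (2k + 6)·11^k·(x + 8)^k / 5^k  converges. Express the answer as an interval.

(-93/11, -83/11)

By the ratio test, |a_{k+1}/a_k| = [(2(k+1) + 6)/(2k + 6)] · 11/5 → 11/5.
Thus R = 1/(11/5) = 5/11.
Check x = -83/11: the k-th term does not approach 0; divergence by the term test.
Check x = -93/11: the terms have absolute value of order k, which does not tend to 0, so the series diverges by the divergence test.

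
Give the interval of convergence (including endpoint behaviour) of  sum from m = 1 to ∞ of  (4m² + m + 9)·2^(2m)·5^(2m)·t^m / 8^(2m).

(-16/25, 16/25)

Apply the ratio test: |a_{m+1}| / |a_m| = [(4(m+1)² + (m+1) + 9)/(4m² + m + 9)] · 4·25/64, which tends to 25/16 as m → ∞.
Hence the series converges for |t| < 1/(25/16) = 16/25, so the radius of convergence is 16/25.
At t = 16/25: the terms do not tend to 0, so the series diverges.
Check t = -16/25: the m-th term does not approach 0; divergence by the term test.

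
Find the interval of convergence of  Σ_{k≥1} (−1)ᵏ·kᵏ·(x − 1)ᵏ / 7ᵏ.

Root test: |a_k|^(1/k) = k/7 → ∞.
Since the k-th root of |a_k| is unbounded, the series converges only at x = 1; R = 0.

{1}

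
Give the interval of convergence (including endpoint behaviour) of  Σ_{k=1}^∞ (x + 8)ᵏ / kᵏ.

(−∞, ∞)

Root test: |a_k|^(1/k) = 1/k → 0.
The limit is 0 for every x, so R = ∞.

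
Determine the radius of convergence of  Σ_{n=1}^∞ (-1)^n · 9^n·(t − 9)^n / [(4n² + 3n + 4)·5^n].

R = 5/9

The ratio of consecutive coefficients is [(4n² + 3n + 4)/(4(n+1)² + 3(n+1) + 4)] · 9/5 → 9/5.
The series converges when 9/5 · |t − 9| < 1, giving R = 5/9.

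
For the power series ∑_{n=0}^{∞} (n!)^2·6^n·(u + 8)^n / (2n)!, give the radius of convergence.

Ratio test: |a_{n+1}/a_n| = (n+1)²/[(2n+1)·(2n+2)] · 6 → 3/2 as n → ∞.
Convergence for |u + 8| · 3/2 < 1, i.e. |u + 8| < 2/3. So R = 2/3.

R = 2/3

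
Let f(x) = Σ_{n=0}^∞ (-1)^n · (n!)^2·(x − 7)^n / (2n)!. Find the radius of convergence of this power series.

Ratio test: |a_{n+1}/a_n| = (n+1)²/[(2n+1)·(2n+2)] → 1/4 as n → ∞.
Convergence for |x − 7| · 1/4 < 1, i.e. |x − 7| < 4. So R = 4.

R = 4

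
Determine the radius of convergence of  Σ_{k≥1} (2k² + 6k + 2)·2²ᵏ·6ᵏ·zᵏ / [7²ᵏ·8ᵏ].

By the ratio test, |a_{k+1}/a_k| = [(2(k+1)² + 6(k+1) + 2)/(2k² + 6k + 2)] · 4·6/(49·8) → 3/49.
Convergence for |z| · 3/49 < 1, i.e. |z| < 49/3. So R = 49/3.

R = 49/3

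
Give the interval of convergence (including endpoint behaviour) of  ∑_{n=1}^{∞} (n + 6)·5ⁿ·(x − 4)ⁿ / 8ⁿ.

(12/5, 28/5)

Apply the ratio test: |a_{n+1}| / |a_n| = [((n+1) + 6)/(n + 6)] · 5/8, which tends to 5/8 as n → ∞.
Thus R = 1/(5/8) = 8/5.
When x = 28/5, the terms have absolute value of order n, which does not tend to 0, so the series diverges by the divergence test.
Check x = 12/5: the terms do not tend to 0, so the series diverges.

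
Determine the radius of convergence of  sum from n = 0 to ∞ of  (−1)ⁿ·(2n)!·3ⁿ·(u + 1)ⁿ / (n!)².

R = 1/12

The ratio of consecutive coefficients is (2n+1)·(2n+2)/(n+1)² · 3 → 12.
The series converges when 12 · |u + 1| < 1, giving R = 1/12.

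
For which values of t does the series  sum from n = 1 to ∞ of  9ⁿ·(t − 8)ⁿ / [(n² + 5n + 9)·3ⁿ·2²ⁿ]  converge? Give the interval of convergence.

[20/3, 28/3]

Ratio test: |a_{n+1}/a_n| = [(n² + 5n + 9)/((n+1)² + 5(n+1) + 9)] · 9/(3·4) → 3/4 as n → ∞.
Convergence for |t − 8| · 3/4 < 1, i.e. |t − 8| < 4/3. So R = 4/3.
Endpoint t = 28/3: absolute convergence follows by limit comparison with Σ 1/n².
Endpoint t = 20/3: absolute convergence follows by limit comparison with Σ 1/n².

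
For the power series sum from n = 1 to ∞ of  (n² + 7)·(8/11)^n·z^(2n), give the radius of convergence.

R = √22/4

By the ratio test, |a_{n+1}/a_n| = [((n+1)² + 7)/(n² + 7)] · 8/11 → 8/11.
Successive powers of z differ by 2, so the series converges when |z|² · 8/11 < 1, i.e. |z| < √(11/8). So R = √22/4.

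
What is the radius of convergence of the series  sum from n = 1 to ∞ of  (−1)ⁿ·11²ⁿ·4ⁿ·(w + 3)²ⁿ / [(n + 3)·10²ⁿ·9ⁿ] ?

By the ratio test, |a_{n+1}/a_n| = [(n + 3)/((n+1) + 3)] · 121·4/(100·9) → 121/225.
Writing y = (w + 3)², the series in y has radius 225/121, so |w + 3| < √(225/121) = 15/11 and R = 15/11.

R = 15/11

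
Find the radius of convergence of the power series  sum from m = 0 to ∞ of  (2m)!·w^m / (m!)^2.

R = 1/4

The ratio of consecutive coefficients is (2m+1)·(2m+2)/(m+1)² → 4.
The series converges when 4 · |w| < 1, giving R = 1/4.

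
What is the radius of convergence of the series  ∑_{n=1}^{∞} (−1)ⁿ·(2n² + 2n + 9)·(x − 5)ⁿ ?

Ratio test: |a_{n+1}/a_n| = (2(n+1)² + 2(n+1) + 9)/(2n² + 2n + 9) → 1 as n → ∞.
Convergence for |x − 5| < 1, so R = 1.

R = 1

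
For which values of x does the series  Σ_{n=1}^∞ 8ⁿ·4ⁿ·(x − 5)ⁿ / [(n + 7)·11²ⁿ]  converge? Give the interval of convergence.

[39/32, 281/32)

The ratio of consecutive coefficients is [(n + 7)/((n+1) + 7)] · 8·4/121 → 32/121.
Thus R = 1/(32/121) = 121/32.
Endpoint x = 281/32: the terms are asymptotic to a nonzero constant times 1/n, so the series diverges by limit comparison with Σ 1/n.
Endpoint x = 39/32: an alternating series whose terms decrease to 0 in absolute value, so it converges by the Leibniz criterion.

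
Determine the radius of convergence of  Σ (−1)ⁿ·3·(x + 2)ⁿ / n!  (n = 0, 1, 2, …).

Apply the ratio test: |a_{n+1}| / |a_n| = 3/3 · 1/(n+1), which tends to 0 as n → ∞.
The limit is 0, so the series converges for all x; R = ∞.

R = ∞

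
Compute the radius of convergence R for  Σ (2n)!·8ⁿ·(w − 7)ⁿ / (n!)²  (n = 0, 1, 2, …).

The ratio of consecutive coefficients is (2n+1)·(2n+2)/(n+1)² · 8 → 32.
Hence the series converges for |w − 7| < 1/(32) = 1/32, so the radius of convergence is 1/32.

R = 1/32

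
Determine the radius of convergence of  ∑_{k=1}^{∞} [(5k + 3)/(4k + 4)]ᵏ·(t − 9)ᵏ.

By the Cauchy root test, |a_k|^(1/k) = (5k + 3)/(4k + 4) → 5/4.
Convergence for |t − 9| · 5/4 < 1, i.e. |t − 9| < 4/5. So R = 4/5.

R = 4/5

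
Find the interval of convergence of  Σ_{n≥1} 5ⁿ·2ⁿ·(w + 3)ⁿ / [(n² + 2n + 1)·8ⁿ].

Apply the ratio test: |a_{n+1}| / |a_n| = [(n² + 2n + 1)/((n+1)² + 2(n+1) + 1)] · 5·2/8, which tends to 5/4 as n → ∞.
Convergence for |w + 3| · 5/4 < 1, i.e. |w + 3| < 4/5. So R = 4/5.
Check w = -11/5: the series is dominated by a constant times Σ 1/n², which converges (p = 2 > 1).
At w = -19/5: the series is dominated by a constant times Σ 1/n², which converges (p = 2 > 1).

[-19/5, -11/5]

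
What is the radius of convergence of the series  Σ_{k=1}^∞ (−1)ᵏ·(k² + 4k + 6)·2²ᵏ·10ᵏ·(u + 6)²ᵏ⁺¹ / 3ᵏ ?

R = √30/20

Ratio test: |a_{k+1}/a_k| = [((k+1)² + 4(k+1) + 6)/(k² + 4k + 6)] · 4·10/3 → 40/3 as k → ∞.
Successive powers of (u + 6) differ by 2, so the series converges when |u + 6|² · 40/3 < 1, i.e. |u + 6| < √(3/40). So R = √30/20.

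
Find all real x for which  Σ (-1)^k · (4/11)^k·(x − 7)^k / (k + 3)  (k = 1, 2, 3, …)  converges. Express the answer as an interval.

Ratio test: |a_{k+1}/a_k| = [(k + 3)/((k+1) + 3)] · 4/11 → 4/11 as k → ∞.
Thus R = 1/(4/11) = 11/4.
When x = 39/4, the terms alternate in sign and decrease monotonically to 0 in absolute value (size ~ c/k), so the alternating series test gives convergence.
When x = 17/4, comparison with the harmonic series Σ 1/k shows the series diverges.

(17/4, 39/4]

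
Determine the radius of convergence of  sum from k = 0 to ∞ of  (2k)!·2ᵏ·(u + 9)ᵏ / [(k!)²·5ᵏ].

R = 5/8

By the ratio test, |a_{k+1}/a_k| = (2k+1)·(2k+2)/(k+1)² · 2/5 → 8/5.
The series converges when 8/5 · |u + 9| < 1, giving R = 5/8.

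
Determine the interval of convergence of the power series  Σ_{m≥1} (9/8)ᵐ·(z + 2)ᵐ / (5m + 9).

[-26/9, -10/9)

By the ratio test, |a_{m+1}/a_m| = [(5m + 9)/(5(m+1) + 9)] · 9/8 → 9/8.
Thus R = 1/(9/8) = 8/9.
When z = -10/9, comparison with the harmonic series Σ 1/m shows the series diverges.
When z = -26/9, convergence follows from the alternating series test (terms decrease monotonically to 0).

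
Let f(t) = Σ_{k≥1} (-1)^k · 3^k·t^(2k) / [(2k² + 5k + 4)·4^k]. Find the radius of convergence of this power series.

By the ratio test, |a_{k+1}/a_k| = [(2k² + 5k + 4)/(2(k+1)² + 5(k+1) + 4)] · 3/4 → 3/4.
Successive powers of t differ by 2, so the series converges when |t|² · 3/4 < 1, i.e. |t| < √(4/3). So R = 2√3/3.

R = 2√3/3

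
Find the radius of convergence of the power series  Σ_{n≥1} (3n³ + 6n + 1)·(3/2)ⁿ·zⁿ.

R = 2/3

The ratio of consecutive coefficients is [(3(n+1)³ + 6(n+1) + 1)/(3n³ + 6n + 1)] · 3/2 → 3/2.
Hence the series converges for |z| < 1/(3/2) = 2/3, so the radius of convergence is 2/3.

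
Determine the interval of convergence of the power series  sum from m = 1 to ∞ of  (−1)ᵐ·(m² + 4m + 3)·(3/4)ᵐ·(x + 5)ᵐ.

By the ratio test, |a_{m+1}/a_m| = [((m+1)² + 4(m+1) + 3)/(m² + 4m + 3)] · 3/4 → 3/4.
Hence the series converges for |x + 5| < 1/(3/4) = 4/3, so the radius of convergence is 4/3.
Check x = -11/3: the m-th term does not approach 0; divergence by the term test.
Endpoint x = -19/3: the terms do not tend to 0, so the series diverges.

(-19/3, -11/3)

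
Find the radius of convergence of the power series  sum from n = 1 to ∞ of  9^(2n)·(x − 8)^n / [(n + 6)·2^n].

R = 2/81

By the ratio test, |a_{n+1}/a_n| = [(n + 6)/((n+1) + 6)] · 81/2 → 81/2.
Convergence for |x − 8| · 81/2 < 1, i.e. |x − 8| < 2/81. So R = 2/81.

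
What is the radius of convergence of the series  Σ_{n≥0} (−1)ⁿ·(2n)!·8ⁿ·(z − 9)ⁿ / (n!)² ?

Ratio test: |a_{n+1}/a_n| = (2n+1)·(2n+2)/(n+1)² · 8 → 32 as n → ∞.
Thus R = 1/(32) = 1/32.

R = 1/32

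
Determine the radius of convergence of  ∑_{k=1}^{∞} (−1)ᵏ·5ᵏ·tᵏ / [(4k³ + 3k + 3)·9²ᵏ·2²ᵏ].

By the ratio test, |a_{k+1}/a_k| = [(4k³ + 3k + 3)/(4(k+1)³ + 3(k+1) + 3)] · 5/(81·4) → 5/324.
Convergence for |t| · 5/324 < 1, i.e. |t| < 324/5. So R = 324/5.

R = 324/5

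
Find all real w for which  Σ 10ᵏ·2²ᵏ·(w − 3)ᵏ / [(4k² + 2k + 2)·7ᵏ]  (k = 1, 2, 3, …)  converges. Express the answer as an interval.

Apply the ratio test: |a_{k+1}| / |a_k| = [(4k² + 2k + 2)/(4(k+1)² + 2(k+1) + 2)] · 10·4/7, which tends to 40/7 as k → ∞.
The series converges when 40/7 · |w − 3| < 1, giving R = 7/40.
At w = 127/40: the series is dominated by a constant times Σ 1/k², which converges (p = 2 > 1).
When w = 113/40, absolute convergence follows by limit comparison with Σ 1/k².

[113/40, 127/40]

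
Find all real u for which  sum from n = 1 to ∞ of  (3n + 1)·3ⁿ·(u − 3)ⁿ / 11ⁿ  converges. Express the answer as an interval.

By the ratio test, |a_{n+1}/a_n| = [(3(n+1) + 1)/(3n + 1)] · 3/11 → 3/11.
Hence the series converges for |u − 3| < 1/(3/11) = 11/3, so the radius of convergence is 11/3.
At u = 20/3: the n-th term does not approach 0; divergence by the term test.
At u = -2/3: the terms do not tend to 0, so the series diverges.

(-2/3, 20/3)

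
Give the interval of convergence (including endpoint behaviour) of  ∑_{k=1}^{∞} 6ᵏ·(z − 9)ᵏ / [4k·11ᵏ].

[43/6, 65/6)

The ratio of consecutive coefficients is [4k/4(k+1)] · 6/11 → 6/11.
The series converges when 6/11 · |z − 9| < 1, giving R = 11/6.
Endpoint z = 65/6: comparison with the harmonic series Σ 1/k shows the series diverges.
At z = 43/6: the terms alternate in sign and decrease monotonically to 0 in absolute value (size ~ c/k), so the alternating series test gives convergence.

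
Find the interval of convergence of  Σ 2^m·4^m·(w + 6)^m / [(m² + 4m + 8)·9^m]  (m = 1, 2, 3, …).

[-57/8, -39/8]

By the ratio test, |a_{m+1}/a_m| = [(m² + 4m + 8)/((m+1)² + 4(m+1) + 8)] · 2·4/9 → 8/9.
Hence the series converges for |w + 6| < 1/(8/9) = 9/8, so the radius of convergence is 9/8.
At w = -39/8: absolute convergence follows by limit comparison with Σ 1/m².
When w = -57/8, absolute convergence follows by limit comparison with Σ 1/m².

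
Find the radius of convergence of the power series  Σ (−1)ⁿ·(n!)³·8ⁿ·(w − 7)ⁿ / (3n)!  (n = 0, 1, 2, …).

By the ratio test, |a_{n+1}/a_n| = (n+1)³/[(3n+1)·(3n+2)·(3n+3)] · 8 → 8/27.
The series converges when 8/27 · |w − 7| < 1, giving R = 27/8.

R = 27/8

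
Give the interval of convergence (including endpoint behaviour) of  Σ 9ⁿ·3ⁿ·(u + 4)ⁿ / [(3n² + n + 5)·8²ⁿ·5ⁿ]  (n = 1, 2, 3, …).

Apply the ratio test: |a_{n+1}| / |a_n| = [(3n² + n + 5)/(3(n+1)² + (n+1) + 5)] · 9·3/(64·5), which tends to 27/320 as n → ∞.
Hence the series converges for |u + 4| < 1/(27/320) = 320/27, so the radius of convergence is 320/27.
Endpoint u = 212/27: the series is dominated by a constant times Σ 1/n², which converges (p = 2 > 1).
Endpoint u = -428/27: the series is dominated by a constant times Σ 1/n², which converges (p = 2 > 1).

[-428/27, 212/27]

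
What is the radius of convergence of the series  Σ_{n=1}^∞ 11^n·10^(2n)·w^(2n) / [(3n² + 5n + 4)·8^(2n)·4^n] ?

R = 8√11/55

By the ratio test, |a_{n+1}/a_n| = [(3n² + 5n + 4)/(3(n+1)² + 5(n+1) + 4)] · 11·100/(64·4) → 275/64.
Since the exponent of w increases by 2 each term, convergence requires |w|² < 64/275, hence R = 8√11/55.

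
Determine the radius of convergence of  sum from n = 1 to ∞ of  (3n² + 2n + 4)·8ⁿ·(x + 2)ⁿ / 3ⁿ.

R = 3/8

The ratio of consecutive coefficients is [(3(n+1)² + 2(n+1) + 4)/(3n² + 2n + 4)] · 8/3 → 8/3.
The series converges when 8/3 · |x + 2| < 1, giving R = 3/8.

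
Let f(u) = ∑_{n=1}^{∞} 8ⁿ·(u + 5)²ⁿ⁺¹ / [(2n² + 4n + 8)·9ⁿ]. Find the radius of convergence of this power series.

Apply the ratio test: |a_{n+1}| / |a_n| = [(2n² + 4n + 8)/(2(n+1)² + 4(n+1) + 8)] · 8/9, which tends to 8/9 as n → ∞.
Writing y = (u + 5)², the series in y has radius 9/8, so |u + 5| < √(9/8) and R = 3√2/4.

R = 3√2/4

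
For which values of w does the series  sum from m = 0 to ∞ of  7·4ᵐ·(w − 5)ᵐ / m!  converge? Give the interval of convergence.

(−∞, ∞)

Apply the ratio test: |a_{m+1}| / |a_m| = 7/7 · 4 · 1/(m+1), which tends to 0 as m → ∞.
The limit is 0, so the series converges for all w; R = ∞.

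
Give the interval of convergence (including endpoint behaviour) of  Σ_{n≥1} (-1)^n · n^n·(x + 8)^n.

Root test: |a_n|^(1/n) = n → ∞.
The root grows without bound, so R = 0 (convergence only at x = -8).

{-8}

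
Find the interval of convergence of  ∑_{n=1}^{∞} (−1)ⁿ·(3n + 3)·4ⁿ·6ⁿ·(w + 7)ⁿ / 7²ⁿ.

(-217/24, -119/24)

Apply the ratio test: |a_{n+1}| / |a_n| = [(3(n+1) + 3)/(3n + 3)] · 4·6/49, which tends to 24/49 as n → ∞.
Hence the series converges for |w + 7| < 1/(24/49) = 49/24, so the radius of convergence is 49/24.
Check w = -119/24: the terms have absolute value of order n, which does not tend to 0, so the series diverges by the divergence test.
At w = -217/24: the n-th term does not approach 0; divergence by the term test.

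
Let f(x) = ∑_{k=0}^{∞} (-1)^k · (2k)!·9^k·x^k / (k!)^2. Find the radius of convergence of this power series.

The ratio of consecutive coefficients is (2k+1)·(2k+2)/(k+1)² · 9 → 36.
Hence the series converges for |x| < 1/(36) = 1/36, so the radius of convergence is 1/36.

R = 1/36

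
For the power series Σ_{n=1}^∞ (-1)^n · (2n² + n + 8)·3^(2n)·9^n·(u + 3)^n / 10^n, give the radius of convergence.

R = 10/81

Ratio test: |a_{n+1}/a_n| = [(2(n+1)² + (n+1) + 8)/(2n² + n + 8)] · 9·9/10 → 81/10 as n → ∞.
Thus R = 1/(81/10) = 10/81.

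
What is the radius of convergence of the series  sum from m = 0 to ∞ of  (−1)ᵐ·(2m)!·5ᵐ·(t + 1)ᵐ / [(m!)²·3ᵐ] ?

The ratio of consecutive coefficients is (2m+1)·(2m+2)/(m+1)² · 5/3 → 20/3.
Thus R = 1/(20/3) = 3/20.

R = 3/20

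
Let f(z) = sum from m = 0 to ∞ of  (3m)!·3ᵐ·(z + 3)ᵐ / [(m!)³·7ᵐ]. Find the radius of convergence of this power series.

R = 7/81

By the ratio test, |a_{m+1}/a_m| = (3m+1)·(3m+2)·(3m+3)/(m+1)³ · 3/7 → 81/7.
The series converges when 81/7 · |z + 3| < 1, giving R = 7/81.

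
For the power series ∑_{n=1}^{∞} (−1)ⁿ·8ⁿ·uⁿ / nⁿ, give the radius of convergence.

Applying the root test, |a_n|^(1/n) = 8/n → 0.
The limit is 0 for every u, so R = ∞.

R = ∞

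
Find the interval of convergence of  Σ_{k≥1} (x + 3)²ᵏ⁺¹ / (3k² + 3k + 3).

Ratio test: |a_{k+1}/a_k| = (3k² + 3k + 3)/(3(k+1)² + 3(k+1) + 3) → 1 as k → ∞.
Writing y = (x + 3)², the series in y has radius 1, so |x + 3| < √(1) = 1 and R = 1.
When x = -2, the terms are on the order of 1/k², so the series converges absolutely by comparison with the p-series (p = 2 > 1).
When x = -4, the series is dominated by a constant times Σ 1/k², which converges (p = 2 > 1).

[-4, -2]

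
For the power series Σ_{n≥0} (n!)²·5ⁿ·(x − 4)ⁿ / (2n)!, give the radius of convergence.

Ratio test: |a_{n+1}/a_n| = (n+1)²/[(2n+1)·(2n+2)] · 5 → 5/4 as n → ∞.
Convergence for |x − 4| · 5/4 < 1, i.e. |x − 4| < 4/5. So R = 4/5.

R = 4/5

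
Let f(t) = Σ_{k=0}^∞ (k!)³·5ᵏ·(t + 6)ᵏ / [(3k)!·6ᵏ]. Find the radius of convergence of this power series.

R = 162/5

By the ratio test, |a_{k+1}/a_k| = (k+1)³/[(3k+1)·(3k+2)·(3k+3)] · 5/6 → 5/162.
Hence the series converges for |t + 6| < 1/(5/162) = 162/5, so the radius of convergence is 162/5.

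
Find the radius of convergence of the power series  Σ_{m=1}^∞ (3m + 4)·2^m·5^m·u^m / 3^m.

R = 3/10

Apply the ratio test: |a_{m+1}| / |a_m| = [(3(m+1) + 4)/(3m + 4)] · 2·5/3, which tends to 10/3 as m → ∞.
Thus R = 1/(10/3) = 3/10.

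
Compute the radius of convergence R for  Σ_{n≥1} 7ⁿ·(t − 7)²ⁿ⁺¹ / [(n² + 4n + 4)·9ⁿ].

R = 3√7/7

Apply the ratio test: |a_{n+1}| / |a_n| = [(n² + 4n + 4)/((n+1)² + 4(n+1) + 4)] · 7/9, which tends to 7/9 as n → ∞.
Successive powers of (t − 7) differ by 2, so the series converges when |t − 7|² · 7/9 < 1, i.e. |t − 7| < √(9/7). So R = 3√7/7.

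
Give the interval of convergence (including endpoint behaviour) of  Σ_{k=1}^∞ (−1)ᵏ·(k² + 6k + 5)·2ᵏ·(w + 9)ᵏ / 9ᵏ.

(-27/2, -9/2)

Ratio test: |a_{k+1}/a_k| = [((k+1)² + 6(k+1) + 5)/(k² + 6k + 5)] · 2/9 → 2/9 as k → ∞.
Convergence for |w + 9| · 2/9 < 1, i.e. |w + 9| < 9/2. So R = 9/2.
At w = -9/2: the terms have absolute value of order k², which does not tend to 0, so the series diverges by the divergence test.
At w = -27/2: the k-th term does not approach 0; divergence by the term test.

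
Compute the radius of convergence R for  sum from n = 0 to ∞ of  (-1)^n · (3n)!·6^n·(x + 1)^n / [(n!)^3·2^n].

Ratio test: |a_{n+1}/a_n| = (3n+1)·(3n+2)·(3n+3)/(n+1)³ · 6/2 → 81 as n → ∞.
The series converges when 81 · |x + 1| < 1, giving R = 1/81.

R = 1/81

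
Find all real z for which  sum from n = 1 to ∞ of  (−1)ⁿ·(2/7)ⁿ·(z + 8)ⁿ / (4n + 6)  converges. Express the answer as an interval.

(-23/2, -9/2]

By the ratio test, |a_{n+1}/a_n| = [(4n + 6)/(4(n+1) + 6)] · 2/7 → 2/7.
Thus R = 1/(2/7) = 7/2.
Endpoint z = -9/2: convergence follows from the alternating series test (terms decrease monotonically to 0).
Check z = -23/2: comparison with the harmonic series Σ 1/n shows the series diverges.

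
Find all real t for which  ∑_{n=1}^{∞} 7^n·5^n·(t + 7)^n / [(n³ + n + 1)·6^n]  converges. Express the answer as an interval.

By the ratio test, |a_{n+1}/a_n| = [(n³ + n + 1)/((n+1)³ + (n+1) + 1)] · 7·5/6 → 35/6.
The series converges when 35/6 · |t + 7| < 1, giving R = 6/35.
Endpoint t = -239/35: absolute convergence follows by limit comparison with Σ 1/n³.
Check t = -251/35: the terms are on the order of 1/n³, so the series converges absolutely by comparison with the p-series (p = 3 > 1).

[-251/35, -239/35]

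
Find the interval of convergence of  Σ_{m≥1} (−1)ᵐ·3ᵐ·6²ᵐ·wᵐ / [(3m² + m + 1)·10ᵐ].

[-5/54, 5/54]

The ratio of consecutive coefficients is [(3m² + m + 1)/(3(m+1)² + (m+1) + 1)] · 3·36/10 → 54/5.
Thus R = 1/(54/5) = 5/54.
Endpoint w = 5/54: absolute convergence follows by limit comparison with Σ 1/m².
At w = -5/54: the series is dominated by a constant times Σ 1/m², which converges (p = 2 > 1).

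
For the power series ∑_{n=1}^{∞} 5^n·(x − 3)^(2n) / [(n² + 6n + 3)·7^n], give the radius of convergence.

By the ratio test, |a_{n+1}/a_n| = [(n² + 6n + 3)/((n+1)² + 6(n+1) + 3)] · 5/7 → 5/7.
Successive powers of (x − 3) differ by 2, so the series converges when |x − 3|² · 5/7 < 1, i.e. |x − 3| < √(7/5). So R = √35/5.

R = √35/5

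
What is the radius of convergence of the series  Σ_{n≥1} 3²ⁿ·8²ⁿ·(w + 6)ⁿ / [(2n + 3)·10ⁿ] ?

R = 5/288

Ratio test: |a_{n+1}/a_n| = [(2n + 3)/(2(n+1) + 3)] · 9·64/10 → 288/5 as n → ∞.
Hence the series converges for |w + 6| < 1/(288/5) = 5/288, so the radius of convergence is 5/288.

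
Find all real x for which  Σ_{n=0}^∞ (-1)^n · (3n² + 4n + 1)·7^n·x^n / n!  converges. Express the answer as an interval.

(−∞, ∞)

Apply the ratio test: |a_{n+1}| / |a_n| = (3(n+1)² + 4(n+1) + 1)/(3n² + 4n + 1) · 7 · 1/(n+1), which tends to 0 as n → ∞.
Since the limit is 0 < 1 for every x, the series converges on all of ℝ and R = ∞.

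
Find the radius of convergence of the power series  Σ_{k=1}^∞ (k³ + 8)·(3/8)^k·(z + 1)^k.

R = 8/3

By the ratio test, |a_{k+1}/a_k| = [((k+1)³ + 8)/(k³ + 8)] · 3/8 → 3/8.
Thus R = 1/(3/8) = 8/3.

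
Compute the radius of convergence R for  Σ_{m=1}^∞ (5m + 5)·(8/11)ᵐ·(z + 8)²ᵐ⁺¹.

The ratio of consecutive coefficients is [(5(m+1) + 5)/(5m + 5)] · 8/11 → 8/11.
Successive powers of (z + 8) differ by 2, so the series converges when |z + 8|² · 8/11 < 1, i.e. |z + 8| < √(11/8). So R = √22/4.

R = √22/4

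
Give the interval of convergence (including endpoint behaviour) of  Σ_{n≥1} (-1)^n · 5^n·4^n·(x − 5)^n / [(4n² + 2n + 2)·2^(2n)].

Ratio test: |a_{n+1}/a_n| = [(4n² + 2n + 2)/(4(n+1)² + 2(n+1) + 2)] · 5·4/4 → 5 as n → ∞.
Hence the series converges for |x − 5| < 1/(5) = 1/5, so the radius of convergence is 1/5.
Endpoint x = 26/5: the series is dominated by a constant times Σ 1/n², which converges (p = 2 > 1).
At x = 24/5: the terms are on the order of 1/n², so the series converges absolutely by comparison with the p-series (p = 2 > 1).

[24/5, 26/5]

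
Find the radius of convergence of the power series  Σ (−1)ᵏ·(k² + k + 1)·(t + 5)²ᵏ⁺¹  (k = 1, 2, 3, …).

R = 1

Ratio test: |a_{k+1}/a_k| = ((k+1)² + (k+1) + 1)/(k² + k + 1) → 1 as k → ∞.
Successive powers of (t + 5) differ by 2, so the series converges when |t + 5|² · 1 < 1, i.e. |t + 5| < √(1) = 1. So R = 1.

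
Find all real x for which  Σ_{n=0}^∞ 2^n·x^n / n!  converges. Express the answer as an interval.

Apply the ratio test: |a_{n+1}| / |a_n| = 2 · 1/(n+1), which tends to 0 as n → ∞.
Since the limit is 0 < 1 for every x, the series converges on all of ℝ and R = ∞.

(−∞, ∞)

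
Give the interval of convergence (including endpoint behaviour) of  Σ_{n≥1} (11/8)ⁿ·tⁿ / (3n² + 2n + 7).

By the ratio test, |a_{n+1}/a_n| = [(3n² + 2n + 7)/(3(n+1)² + 2(n+1) + 7)] · 11/8 → 11/8.
Hence the series converges for |t| < 1/(11/8) = 8/11, so the radius of convergence is 8/11.
When t = 8/11, absolute convergence follows by limit comparison with Σ 1/n².
Endpoint t = -8/11: the series is dominated by a constant times Σ 1/n², which converges (p = 2 > 1).

[-8/11, 8/11]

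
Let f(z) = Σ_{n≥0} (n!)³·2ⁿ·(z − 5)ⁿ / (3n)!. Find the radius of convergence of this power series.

The ratio of consecutive coefficients is (n+1)³/[(3n+1)·(3n+2)·(3n+3)] · 2 → 2/27.
Thus R = 1/(2/27) = 27/2.

R = 27/2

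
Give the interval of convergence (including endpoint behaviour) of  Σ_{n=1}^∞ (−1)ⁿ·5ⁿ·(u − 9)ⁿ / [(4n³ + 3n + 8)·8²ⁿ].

By the ratio test, |a_{n+1}/a_n| = [(4n³ + 3n + 8)/(4(n+1)³ + 3(n+1) + 8)] · 5/64 → 5/64.
Thus R = 1/(5/64) = 64/5.
Endpoint u = 109/5: the terms are on the order of 1/n³, so the series converges absolutely by comparison with the p-series (p = 3 > 1).
At u = -19/5: the terms are on the order of 1/n³, so the series converges absolutely by comparison with the p-series (p = 3 > 1).

[-19/5, 109/5]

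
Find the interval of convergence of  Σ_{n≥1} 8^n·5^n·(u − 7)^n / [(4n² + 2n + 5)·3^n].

[277/40, 283/40]

Apply the ratio test: |a_{n+1}| / |a_n| = [(4n² + 2n + 5)/(4(n+1)² + 2(n+1) + 5)] · 8·5/3, which tends to 40/3 as n → ∞.
Convergence for |u − 7| · 40/3 < 1, i.e. |u − 7| < 3/40. So R = 3/40.
Endpoint u = 283/40: the series is dominated by a constant times Σ 1/n², which converges (p = 2 > 1).
Check u = 277/40: the terms are on the order of 1/n², so the series converges absolutely by comparison with the p-series (p = 2 > 1).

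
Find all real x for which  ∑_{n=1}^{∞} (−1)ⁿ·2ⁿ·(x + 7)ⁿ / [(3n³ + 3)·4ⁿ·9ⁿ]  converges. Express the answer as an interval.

By the ratio test, |a_{n+1}/a_n| = [(3n³ + 3)/(3(n+1)³ + 3)] · 2/(4·9) → 1/18.
Hence the series converges for |x + 7| < 1/(1/18) = 18, so the radius of convergence is 18.
When x = 11, absolute convergence follows by limit comparison with Σ 1/n³.
At x = -25: the series is dominated by a constant times Σ 1/n³, which converges (p = 3 > 1).

[-25, 11]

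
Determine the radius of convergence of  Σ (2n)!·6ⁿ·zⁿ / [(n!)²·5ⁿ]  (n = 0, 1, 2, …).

R = 5/24

The ratio of consecutive coefficients is (2n+1)·(2n+2)/(n+1)² · 6/5 → 24/5.
The series converges when 24/5 · |z| < 1, giving R = 5/24.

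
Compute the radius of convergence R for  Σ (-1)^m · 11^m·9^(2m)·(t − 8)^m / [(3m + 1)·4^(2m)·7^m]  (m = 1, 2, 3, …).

Apply the ratio test: |a_{m+1}| / |a_m| = [(3m + 1)/(3(m+1) + 1)] · 11·81/(16·7), which tends to 891/112 as m → ∞.
Thus R = 1/(891/112) = 112/891.

R = 112/891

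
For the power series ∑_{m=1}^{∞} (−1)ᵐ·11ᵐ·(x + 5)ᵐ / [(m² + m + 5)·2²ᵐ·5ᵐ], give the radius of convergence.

R = 20/11

Apply the ratio test: |a_{m+1}| / |a_m| = [(m² + m + 5)/((m+1)² + (m+1) + 5)] · 11/(4·5), which tends to 11/20 as m → ∞.
Hence the series converges for |x + 5| < 1/(11/20) = 20/11, so the radius of convergence is 20/11.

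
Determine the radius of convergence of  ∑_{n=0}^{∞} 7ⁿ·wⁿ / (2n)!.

Apply the ratio test: |a_{n+1}| / |a_n| = 7 · 1/[(2n+1)·(2n+2)], which tends to 0 as n → ∞.
The ratio tends to 0 regardless of w, hence R = ∞.

R = ∞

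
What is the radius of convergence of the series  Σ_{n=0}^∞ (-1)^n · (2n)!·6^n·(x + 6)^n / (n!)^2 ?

Ratio test: |a_{n+1}/a_n| = (2n+1)·(2n+2)/(n+1)² · 6 → 24 as n → ∞.
Hence the series converges for |x + 6| < 1/(24) = 1/24, so the radius of convergence is 1/24.

R = 1/24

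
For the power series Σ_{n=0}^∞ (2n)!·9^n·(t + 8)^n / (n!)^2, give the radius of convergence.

R = 1/36

Apply the ratio test: |a_{n+1}| / |a_n| = (2n+1)·(2n+2)/(n+1)² · 9, which tends to 36 as n → ∞.
The series converges when 36 · |t + 8| < 1, giving R = 1/36.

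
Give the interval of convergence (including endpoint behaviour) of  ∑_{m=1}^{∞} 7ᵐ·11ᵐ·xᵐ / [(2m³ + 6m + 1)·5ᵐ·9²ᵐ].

[-405/77, 405/77]

Ratio test: |a_{m+1}/a_m| = [(2m³ + 6m + 1)/(2(m+1)³ + 6(m+1) + 1)] · 7·11/(5·81) → 77/405 as m → ∞.
Hence the series converges for |x| < 1/(77/405) = 405/77, so the radius of convergence is 405/77.
Check x = 405/77: the terms are on the order of 1/m³, so the series converges absolutely by comparison with the p-series (p = 3 > 1).
Check x = -405/77: the series is dominated by a constant times Σ 1/m³, which converges (p = 3 > 1).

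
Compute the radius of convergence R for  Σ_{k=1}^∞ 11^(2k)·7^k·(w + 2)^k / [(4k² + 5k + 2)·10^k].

R = 10/847

By the ratio test, |a_{k+1}/a_k| = [(4k² + 5k + 2)/(4(k+1)² + 5(k+1) + 2)] · 121·7/10 → 847/10.
Thus R = 1/(847/10) = 10/847.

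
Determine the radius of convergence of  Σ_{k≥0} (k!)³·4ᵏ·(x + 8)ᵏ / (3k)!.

R = 27/4

Ratio test: |a_{k+1}/a_k| = (k+1)³/[(3k+1)·(3k+2)·(3k+3)] · 4 → 4/27 as k → ∞.
Convergence for |x + 8| · 4/27 < 1, i.e. |x + 8| < 27/4. So R = 27/4.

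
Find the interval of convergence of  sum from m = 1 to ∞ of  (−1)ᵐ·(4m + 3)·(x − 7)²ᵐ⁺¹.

By the ratio test, |a_{m+1}/a_m| = (4(m+1) + 3)/(4m + 3) → 1.
Since the exponent of (x − 7) increases by 2 each term, convergence requires |x − 7|² < 1, hence R = 1.
Check x = 8: the m-th term does not approach 0; divergence by the term test.
When x = 6, the terms do not tend to 0, so the series diverges.

(6, 8)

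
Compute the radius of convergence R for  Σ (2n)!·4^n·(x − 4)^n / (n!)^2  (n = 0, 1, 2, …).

R = 1/16

The ratio of consecutive coefficients is (2n+1)·(2n+2)/(n+1)² · 4 → 16.
Thus R = 1/(16) = 1/16.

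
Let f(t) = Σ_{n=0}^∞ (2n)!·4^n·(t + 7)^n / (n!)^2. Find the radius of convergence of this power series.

R = 1/16

Apply the ratio test: |a_{n+1}| / |a_n| = (2n+1)·(2n+2)/(n+1)² · 4, which tends to 16 as n → ∞.
Thus R = 1/(16) = 1/16.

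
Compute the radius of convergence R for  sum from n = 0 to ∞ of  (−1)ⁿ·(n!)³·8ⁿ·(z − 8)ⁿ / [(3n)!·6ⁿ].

Apply the ratio test: |a_{n+1}| / |a_n| = (n+1)³/[(3n+1)·(3n+2)·(3n+3)] · 8/6, which tends to 4/81 as n → ∞.
Hence the series converges for |z − 8| < 1/(4/81) = 81/4, so the radius of convergence is 81/4.

R = 81/4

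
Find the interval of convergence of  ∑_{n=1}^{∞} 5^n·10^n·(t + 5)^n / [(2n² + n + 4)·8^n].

[-129/25, -121/25]

Ratio test: |a_{n+1}/a_n| = [(2n² + n + 4)/(2(n+1)² + (n+1) + 4)] · 5·10/8 → 25/4 as n → ∞.
Convergence for |t + 5| · 25/4 < 1, i.e. |t + 5| < 4/25. So R = 4/25.
Check t = -121/25: the terms are on the order of 1/n², so the series converges absolutely by comparison with the p-series (p = 2 > 1).
At t = -129/25: the series is dominated by a constant times Σ 1/n², which converges (p = 2 > 1).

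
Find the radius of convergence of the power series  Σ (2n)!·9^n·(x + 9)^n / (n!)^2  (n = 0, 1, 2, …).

The ratio of consecutive coefficients is (2n+1)·(2n+2)/(n+1)² · 9 → 36.
The series converges when 36 · |x + 9| < 1, giving R = 1/36.

R = 1/36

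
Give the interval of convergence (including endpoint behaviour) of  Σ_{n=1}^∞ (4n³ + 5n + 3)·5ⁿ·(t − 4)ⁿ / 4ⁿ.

Ratio test: |a_{n+1}/a_n| = [(4(n+1)³ + 5(n+1) + 3)/(4n³ + 5n + 3)] · 5/4 → 5/4 as n → ∞.
The series converges when 5/4 · |t − 4| < 1, giving R = 4/5.
Endpoint t = 24/5: the terms have absolute value of order n³, which does not tend to 0, so the series diverges by the divergence test.
Check t = 16/5: the n-th term does not approach 0; divergence by the term test.

(16/5, 24/5)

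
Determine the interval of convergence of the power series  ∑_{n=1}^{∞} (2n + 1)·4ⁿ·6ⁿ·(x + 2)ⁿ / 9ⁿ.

Apply the ratio test: |a_{n+1}| / |a_n| = [(2(n+1) + 1)/(2n + 1)] · 4·6/9, which tends to 8/3 as n → ∞.
Hence the series converges for |x + 2| < 1/(8/3) = 3/8, so the radius of convergence is 3/8.
When x = -13/8, the terms do not tend to 0, so the series diverges.
At x = -19/8: the n-th term does not approach 0; divergence by the term test.

(-19/8, -13/8)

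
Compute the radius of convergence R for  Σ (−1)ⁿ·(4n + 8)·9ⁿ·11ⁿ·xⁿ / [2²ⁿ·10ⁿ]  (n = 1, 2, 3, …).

Ratio test: |a_{n+1}/a_n| = [(4(n+1) + 8)/(4n + 8)] · 9·11/(4·10) → 99/40 as n → ∞.
Thus R = 1/(99/40) = 40/99.

R = 40/99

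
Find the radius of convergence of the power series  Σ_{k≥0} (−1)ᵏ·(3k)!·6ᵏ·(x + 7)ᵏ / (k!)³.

R = 1/162

By the ratio test, |a_{k+1}/a_k| = (3k+1)·(3k+2)·(3k+3)/(k+1)³ · 6 → 162.
Hence the series converges for |x + 7| < 1/(162) = 1/162, so the radius of convergence is 1/162.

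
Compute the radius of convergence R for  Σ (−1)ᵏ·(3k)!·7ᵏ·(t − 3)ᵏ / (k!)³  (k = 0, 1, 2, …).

Apply the ratio test: |a_{k+1}| / |a_k| = (3k+1)·(3k+2)·(3k+3)/(k+1)³ · 7, which tends to 189 as k → ∞.
The series converges when 189 · |t − 3| < 1, giving R = 1/189.

R = 1/189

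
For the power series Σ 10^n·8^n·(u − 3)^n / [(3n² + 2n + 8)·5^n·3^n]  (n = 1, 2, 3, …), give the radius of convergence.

R = 3/16

The ratio of consecutive coefficients is [(3n² + 2n + 8)/(3(n+1)² + 2(n+1) + 8)] · 10·8/(5·3) → 16/3.
The series converges when 16/3 · |u − 3| < 1, giving R = 3/16.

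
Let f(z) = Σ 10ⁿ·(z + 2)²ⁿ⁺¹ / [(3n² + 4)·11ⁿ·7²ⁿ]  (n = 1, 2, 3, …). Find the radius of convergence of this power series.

Ratio test: |a_{n+1}/a_n| = [(3n² + 4)/(3(n+1)² + 4)] · 10/(11·49) → 10/539 as n → ∞.
Since the exponent of (z + 2) increases by 2 each term, convergence requires |z + 2|² < 539/10, hence R = 7√110/10.

R = 7√110/10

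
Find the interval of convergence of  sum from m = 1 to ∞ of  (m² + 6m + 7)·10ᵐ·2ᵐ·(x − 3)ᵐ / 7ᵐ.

(53/20, 67/20)

The ratio of consecutive coefficients is [((m+1)² + 6(m+1) + 7)/(m² + 6m + 7)] · 10·2/7 → 20/7.
Hence the series converges for |x − 3| < 1/(20/7) = 7/20, so the radius of convergence is 7/20.
At x = 67/20: the m-th term does not approach 0; divergence by the term test.
When x = 53/20, the terms do not tend to 0, so the series diverges.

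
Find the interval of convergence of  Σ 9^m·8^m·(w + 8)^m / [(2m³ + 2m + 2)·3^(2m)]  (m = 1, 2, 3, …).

[-65/8, -63/8]

By the ratio test, |a_{m+1}/a_m| = [(2m³ + 2m + 2)/(2(m+1)³ + 2(m+1) + 2)] · 9·8/9 → 8.
Hence the series converges for |w + 8| < 1/(8) = 1/8, so the radius of convergence is 1/8.
At w = -63/8: the terms are on the order of 1/m³, so the series converges absolutely by comparison with the p-series (p = 3 > 1).
Check w = -65/8: absolute convergence follows by limit comparison with Σ 1/m³.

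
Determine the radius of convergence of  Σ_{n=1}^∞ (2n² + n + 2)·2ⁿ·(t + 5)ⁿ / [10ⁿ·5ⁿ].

Apply the ratio test: |a_{n+1}| / |a_n| = [(2(n+1)² + (n+1) + 2)/(2n² + n + 2)] · 2/(10·5), which tends to 1/25 as n → ∞.
Hence the series converges for |t + 5| < 1/(1/25) = 25, so the radius of convergence is 25.

R = 25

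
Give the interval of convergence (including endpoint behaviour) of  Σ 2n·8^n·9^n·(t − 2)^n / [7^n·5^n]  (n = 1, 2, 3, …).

Apply the ratio test: |a_{n+1}| / |a_n| = [2(n+1)/2n] · 8·9/(7·5), which tends to 72/35 as n → ∞.
Hence the series converges for |t − 2| < 1/(72/35) = 35/72, so the radius of convergence is 35/72.
At t = 179/72: the terms have absolute value of order n, which does not tend to 0, so the series diverges by the divergence test.
Endpoint t = 109/72: the terms have absolute value of order n, which does not tend to 0, so the series diverges by the divergence test.

(109/72, 179/72)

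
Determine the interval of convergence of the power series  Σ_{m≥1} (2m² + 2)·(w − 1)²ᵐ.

Apply the ratio test: |a_{m+1}| / |a_m| = (2(m+1)² + 2)/(2m² + 2), which tends to 1 as m → ∞.
Since the exponent of (w − 1) increases by 2 each term, convergence requires |w − 1|² < 1, hence R = 1.
Check w = 2: the terms do not tend to 0, so the series diverges.
When w = 0, the terms do not tend to 0, so the series diverges.

(0, 2)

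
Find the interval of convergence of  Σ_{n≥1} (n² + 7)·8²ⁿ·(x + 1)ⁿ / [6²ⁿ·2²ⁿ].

By the ratio test, |a_{n+1}/a_n| = [((n+1)² + 7)/(n² + 7)] · 64/(36·4) → 4/9.
The series converges when 4/9 · |x + 1| < 1, giving R = 9/4.
Check x = 5/4: the terms have absolute value of order n², which does not tend to 0, so the series diverges by the divergence test.
At x = -13/4: the n-th term does not approach 0; divergence by the term test.

(-13/4, 5/4)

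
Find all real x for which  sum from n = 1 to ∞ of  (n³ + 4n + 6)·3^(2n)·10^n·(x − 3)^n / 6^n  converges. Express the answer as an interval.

(44/15, 46/15)

By the ratio test, |a_{n+1}/a_n| = [((n+1)³ + 4(n+1) + 6)/(n³ + 4n + 6)] · 9·10/6 → 15.
Hence the series converges for |x − 3| < 1/(15) = 1/15, so the radius of convergence is 1/15.
Endpoint x = 46/15: the n-th term does not approach 0; divergence by the term test.
When x = 44/15, the terms have absolute value of order n³, which does not tend to 0, so the series diverges by the divergence test.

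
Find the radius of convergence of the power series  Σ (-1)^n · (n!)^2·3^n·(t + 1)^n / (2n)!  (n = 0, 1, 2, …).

R = 4/3

Ratio test: |a_{n+1}/a_n| = (n+1)²/[(2n+1)·(2n+2)] · 3 → 3/4 as n → ∞.
Hence the series converges for |t + 1| < 1/(3/4) = 4/3, so the radius of convergence is 4/3.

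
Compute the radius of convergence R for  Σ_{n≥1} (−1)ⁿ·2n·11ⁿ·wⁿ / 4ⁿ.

R = 4/11

Ratio test: |a_{n+1}/a_n| = [2(n+1)/2n] · 11/4 → 11/4 as n → ∞.
Hence the series converges for |w| < 1/(11/4) = 4/11, so the radius of convergence is 4/11.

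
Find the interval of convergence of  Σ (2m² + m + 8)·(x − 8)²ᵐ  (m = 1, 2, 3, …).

By the ratio test, |a_{m+1}/a_m| = (2(m+1)² + (m+1) + 8)/(2m² + m + 8) → 1.
Since the exponent of (x − 8) increases by 2 each term, convergence requires |x − 8|² < 1, hence R = 1.
Endpoint x = 9: the m-th term does not approach 0; divergence by the term test.
At x = 7: the m-th term does not approach 0; divergence by the term test.

(7, 9)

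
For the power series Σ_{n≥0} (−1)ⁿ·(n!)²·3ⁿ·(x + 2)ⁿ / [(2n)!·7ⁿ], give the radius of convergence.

Ratio test: |a_{n+1}/a_n| = (n+1)²/[(2n+1)·(2n+2)] · 3/7 → 3/28 as n → ∞.
Thus R = 1/(3/28) = 28/3.

R = 28/3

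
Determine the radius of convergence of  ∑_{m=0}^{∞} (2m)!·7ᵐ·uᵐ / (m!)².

By the ratio test, |a_{m+1}/a_m| = (2m+1)·(2m+2)/(m+1)² · 7 → 28.
Thus R = 1/(28) = 1/28.

R = 1/28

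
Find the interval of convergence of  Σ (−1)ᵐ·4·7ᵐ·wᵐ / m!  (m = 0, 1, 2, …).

The ratio of consecutive coefficients is 4/4 · 7 · 1/(m+1) → 0.
The ratio tends to 0 regardless of w, hence R = ∞.

(−∞, ∞)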